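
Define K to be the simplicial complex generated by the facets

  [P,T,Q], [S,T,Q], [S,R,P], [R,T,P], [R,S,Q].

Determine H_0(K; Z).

H_0 = Z.

Order the vertices as P < Q < R < S < T. Listing each simplex with vertices in this order, K has dimension 2 with simplices:

  0-simplices (5): P, Q, R, S, T
  1-simplices (10): PQ, PR, PS, PT, QR, QS, QT, RS, RT, ST
  2-simplices (5): PQT, PRS, PRT, QRS, QST

giving chain groups C_0 ≅ Z^5, C_1 ≅ Z^10, C_2 ≅ Z^5.

∂_1: C_1 → C_0 is given by ∂[p,q] = [q] − [p]. For instance
  ∂RS = S − R.
The 5×10 boundary matrix has rank 4 and Smith normal form diag(1,1,1,1).

The boundary map ∂_2: C_2 → C_1 sends each 2-simplex [p,q,r] to [q,r] − [p,r] + [p,q]. For instance
  ∂PRT = RT − PT + PR,
  ∂QRS = RS − QS + QR.
As a 10×5 matrix over Z this has rank 5, with invariant factors (1,1,1,1,1).

From H_k ≅ ker(∂_k) / im(∂_{k+1}) we obtain:

  H_0: rank C_0 − rank ∂_1 = 5 − 4 = 1, and the invariant factors of ∂_1 are all 1, so H_0 ≅ Z.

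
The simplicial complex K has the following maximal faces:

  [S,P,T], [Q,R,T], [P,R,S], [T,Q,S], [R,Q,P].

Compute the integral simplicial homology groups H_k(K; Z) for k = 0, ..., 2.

Order the vertices as P < Q < R < S < T. Listing each simplex with vertices in this order, K has dimension 2 with simplices:

  0-simplices (5): P, Q, R, S, T
  1-simplices (10): PQ, PR, PS, PT, QR, QS, QT, RS, RT, ST
  2-simplices (5): PQR, PRS, PST, QRT, QST

giving chain groups C_0 ≅ Z^5, C_1 ≅ Z^10, C_2 ≅ Z^5.

The boundary map ∂_1: C_1 → C_0 maps an edge to its endpoints' difference, ∂[p,q] = q − p.
This gives a 5×10 integer matrix of rank 4; reducing to Smith normal form yields diagonal entries (1,1,1,1).

∂_2: C_2 → C_1 sends each 2-simplex [p,q,r] to [q,r] − [p,r] + [p,q]. For instance
  ∂PST = ST − PT + PS,
  ∂PRS = RS − PS + PR.
The 10×5 boundary matrix has rank 5 and Smith normal form diag(1,1,1,1,1).

Computing H_k = (kernel of ∂_k) / (image of ∂_{k+1}):

  H_0: rank C_0 − rank ∂_1 = 5 − 4 = 1, and the invariant factors of ∂_1 are all 1, so H_0 ≅ Z.
  H_1: rank ker ∂_1 − rank ∂_2 = (10 − 4) − 5 = 1, and the invariant factors of ∂_2 are all 1, so H_1 ≅ Z.
  H_2: rank ker ∂_2 − rank ∂_3 = (5 − 5) − 0 = 0, and there is no ∂_3, so H_2 ≅ 0.

H_0 ≅ Z,  H_1 ≅ Z,  H_2 = 0.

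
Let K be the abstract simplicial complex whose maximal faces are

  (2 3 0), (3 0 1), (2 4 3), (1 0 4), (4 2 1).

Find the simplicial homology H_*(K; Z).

H_0 ≅ Z,  H_1 ≅ Z,  H_2 = 0.

Order the vertices as 0 < 1 < 2 < 3 < 4. Listing each simplex with vertices in this order, K has dimension 2 with simplices:

  0-simplices (5): [0], [1], [2], [3], [4]
  1-simplices (10): [0,1], [0,2], [0,3], [0,4], [1,2], [1,3], [1,4], [2,3], [2,4], [3,4]
  2-simplices (5): [0,1,3], [0,1,4], [0,2,3], [1,2,4], [2,3,4]

so the chain groups are C_0 ≅ Z^5, C_1 ≅ Z^10, C_2 ≅ Z^5.

The boundary map ∂_1: C_1 → C_0 maps an edge to its endpoints' difference, ∂[p,q] = q − p. For instance
  ∂[1,3] = [3] − [1].
The 5×10 boundary matrix has rank 4 and Smith normal form diag(1,1,1,1).

The boundary map ∂_2: C_2 → C_1 acts by ∂[p,q,r] = [q,r] − [p,r] + [p,q]. For instance
  ∂[1,2,4] = [2,4] − [1,4] + [1,2],
  ∂[0,1,4] = [1,4] − [0,4] + [0,1].
The resulting 10×5 matrix has rank 5, and its Smith normal form has invariant factors (1,1,1,1,1).

Now H_k = ker ∂_k / im ∂_{k+1}, so:

  H_0: rank C_0 − rank ∂_1 = 5 − 4 = 1, and the invariant factors of ∂_1 are all 1, so H_0 ≅ Z.
  H_1: rank ker ∂_1 − rank ∂_2 = (10 − 4) − 5 = 1, and the invariant factors of ∂_2 are all 1, so H_1 ≅ Z.
  H_2: rank ker ∂_2 − rank ∂_3 = (5 − 5) − 0 = 0, and there is no ∂_3, so H_2 ≅ 0.

As a check, the Euler characteristic is 5 − 10 + 5 = 0, which agrees with 1 − 1 + 0 = 0.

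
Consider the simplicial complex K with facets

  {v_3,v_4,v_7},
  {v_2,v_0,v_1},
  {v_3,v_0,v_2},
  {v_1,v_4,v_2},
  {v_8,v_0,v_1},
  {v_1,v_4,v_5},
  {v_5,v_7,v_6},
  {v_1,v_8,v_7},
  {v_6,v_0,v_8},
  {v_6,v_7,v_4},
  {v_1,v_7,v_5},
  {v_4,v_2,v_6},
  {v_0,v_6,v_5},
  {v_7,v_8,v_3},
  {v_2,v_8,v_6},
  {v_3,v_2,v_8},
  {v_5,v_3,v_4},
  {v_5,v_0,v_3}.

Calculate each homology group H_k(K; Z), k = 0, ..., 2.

Take the total order v_0 < v_1 < v_2 < v_3 < v_4 < v_5 < v_6 < v_7 < v_8 on the vertex set. Then K (dimension 2) consists of the simplices:

  0-simplices (9): [v_0], [v_1], [v_2], [v_3], [v_4], [v_5], [v_6], [v_7], [v_8]
  1-simplices (27): (27 of them)
  2-simplices (18): (18 of them)

Hence C_0 ≅ Z^9, C_1 ≅ Z^27, C_2 ≅ Z^18.

The boundary map ∂_1: C_1 → C_0 is given by ∂[p,q] = [q] − [p]. For instance
  ∂[v_3,v_8] = [v_8] − [v_3].
As a 9×27 matrix over Z this has rank 8, with invariant factors (1,1,1,1,1,1,1,1).

∂_2: C_2 → C_1 maps a triangle to the signed sum of its edges. For instance
  ∂[v_0,v_5,v_6] = [v_5,v_6] − [v_0,v_6] + [v_0,v_5],
  ∂[v_0,v_2,v_3] = [v_2,v_3] − [v_0,v_3] + [v_0,v_2].
As a 27×18 matrix over Z this has rank 18, with invariant factors (1,1,1,1,1,1,1,1,1,1,1,1,1,1,1,1,1,2).

Now H_k = ker ∂_k / im ∂_{k+1}, so:

  H_0: rank C_0 − rank ∂_1 = 9 − 8 = 1, and the invariant factors of ∂_1 are all 1, so H_0 = Z.
  H_1: rank ker ∂_1 − rank ∂_2 = (27 − 8) − 18 = 1, and ∂_2 has invariant factor 2 > 1, so H_1 = Z ⊕ Z/2Z.
  H_2: rank ker ∂_2 − rank ∂_3 = (18 − 18) − 0 = 0, and there is no ∂_3, so H_2 = 0.

H_0 ≅ Z,  H_1 ≅ Z ⊕ Z/2Z,  H_2 = 0.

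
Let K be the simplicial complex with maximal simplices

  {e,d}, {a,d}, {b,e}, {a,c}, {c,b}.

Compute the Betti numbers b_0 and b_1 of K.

We work with the vertex ordering a < b < c < d < e. The simplices of K, each written with vertices in increasing order, are:

  0-simplices (5): a, b, c, d, e
  1-simplices (5): ac, ad, bc, be, de

Hence C_0 ≅ Z^5, C_1 ≅ Z^5.

∂_1: C_1 → C_0 is given by ∂[p,q] = [q] − [p]. For instance
  ∂bc = c − b.
The resulting 5×5 matrix has rank 4, and its Smith normal form has invariant factors (1,1,1,1).

Computing H_k = (kernel of ∂_k) / (image of ∂_{k+1}):

  H_0: rank C_0 − rank ∂_1 = 5 − 4 = 1, and the invariant factors of ∂_1 are all 1, so H_0 ≅ Z.
  H_1: rank ker ∂_1 − rank ∂_2 = (5 − 4) − 0 = 1, and there is no ∂_2, so H_1 ≅ Z.

(K is a triangulation of the circle S^1.)

Hence the Betti numbers are b_0 = 1, b_1 = 1.

b_0 = 1, b_1 = 1.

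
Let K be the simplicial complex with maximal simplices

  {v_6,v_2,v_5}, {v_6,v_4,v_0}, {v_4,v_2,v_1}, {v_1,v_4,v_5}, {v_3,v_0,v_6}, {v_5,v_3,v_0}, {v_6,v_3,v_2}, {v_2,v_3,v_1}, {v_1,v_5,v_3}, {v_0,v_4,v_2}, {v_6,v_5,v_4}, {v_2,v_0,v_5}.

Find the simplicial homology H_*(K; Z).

H_0 = Z,  H_1 = Z_2,  H_2 = 0.

Order the vertices as v_0 < v_1 < v_2 < v_3 < v_4 < v_5 < v_6. Listing each simplex with vertices in this order, K has dimension 2 with simplices:

  0-simplices (7): [v_0], [v_1], [v_2], [v_3], [v_4], [v_5], [v_6]
  1-simplices (18): (18 of them)
  2-simplices (12): (12 of them)

Hence C_0 ≅ Z^7, C_1 ≅ Z^18, C_2 ≅ Z^12.

∂_1: C_1 → C_0 maps an edge to its endpoints' difference, ∂[p,q] = q − p. For instance
  ∂[v_0,v_3] = [v_3] − [v_0].
The resulting 7×18 matrix has rank 6, and its Smith normal form has invariant factors (1,1,1,1,1,1).

∂_2: C_2 → C_1 acts by ∂[p,q,r] = [q,r] − [p,r] + [p,q]. For instance
  ∂[v_1,v_4,v_5] = [v_4,v_5] − [v_1,v_5] + [v_1,v_4],
  ∂[v_0,v_3,v_6] = [v_3,v_6] − [v_0,v_6] + [v_0,v_3].
This gives a 18×12 integer matrix of rank 12; reducing to Smith normal form yields diagonal entries (1,1,1,1,1,1,1,1,1,1,1,2).

Computing H_k = (kernel of ∂_k) / (image of ∂_{k+1}):

  H_0: rank C_0 − rank ∂_1 = 7 − 6 = 1, and the invariant factors of ∂_1 are all 1, so H_0 = Z.
  H_1: rank ker ∂_1 − rank ∂_2 = (18 − 6) − 12 = 0, and ∂_2 has invariant factor 2 > 1, so H_1 = Z_2.
  H_2: rank ker ∂_2 − rank ∂_3 = (12 − 12) − 0 = 0, and there is no ∂_3, so H_2 = 0.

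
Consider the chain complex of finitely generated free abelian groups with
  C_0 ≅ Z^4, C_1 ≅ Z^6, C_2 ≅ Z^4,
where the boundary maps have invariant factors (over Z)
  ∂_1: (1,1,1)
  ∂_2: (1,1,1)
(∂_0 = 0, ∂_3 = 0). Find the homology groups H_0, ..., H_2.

H_0: b_0 = 4 − 0 − 3 = 1; torsion from ∂_1 factors > 1: none. So H_0 = Z.
H_1: b_1 = 6 − 3 − 3 = 0; torsion from ∂_2 factors > 1: none. So H_1 = 0.
H_2: b_2 = 4 − 3 − 0 = 1; torsion from ∂_3 factors > 1: none. So H_2 = Z.

H_0 = Z,  H_1 = 0,  H_2 = Z.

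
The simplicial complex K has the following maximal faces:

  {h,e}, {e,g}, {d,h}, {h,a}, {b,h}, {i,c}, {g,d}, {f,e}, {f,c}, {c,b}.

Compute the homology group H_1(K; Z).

H_1 ≅ Z^2.

Fix the vertex order a < b < c < d < e < f < g < h < i and write every simplex with vertices in increasing order. Then dim K = 1 and the simplices of K are:

  0-simplices (9): a, b, c, d, e, f, g, h, i
  1-simplices (10): ah, bc, bh, cf, ci, dg, dh, ef, eg, eh

Hence C_0 ≅ Z^9, C_1 ≅ Z^10.

The boundary map ∂_1: C_1 → C_0 sends each edge [p,q] (with p < q) to q − p. For instance
  ∂cf = f − c.
The 9×10 boundary matrix has rank 8 and Smith normal form diag(1,1,1,1,1,1,1,1).

Computing H_k = (kernel of ∂_k) / (image of ∂_{k+1}):

  H_1: rank ker ∂_1 − rank ∂_2 = (10 − 8) − 0 = 2, and there is no ∂_2, so H_1 ≅ Z^2.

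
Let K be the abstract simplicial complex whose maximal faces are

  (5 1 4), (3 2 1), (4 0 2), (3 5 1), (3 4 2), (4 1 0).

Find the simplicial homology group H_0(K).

Order the vertices as 0 < 1 < 2 < 3 < 4 < 5. Listing each simplex with vertices in this order, K has dimension 2 with simplices:

  0-simplices (6): [0], [1], [2], [3], [4], [5]
  1-simplices (12): [0,1], [0,2], [0,4], [1,2], [1,3], [1,4], [1,5], [2,3], [2,4], [3,4], [3,5], [4,5]
  2-simplices (6): [0,1,4], [0,2,4], [1,2,3], [1,3,5], [1,4,5], [2,3,4]

giving chain groups C_0 ≅ Z^6, C_1 ≅ Z^12, C_2 ≅ Z^6.

Boundary ∂_1: C_1 → C_0 maps an edge to its endpoints' difference, ∂[p,q] = q − p.
The 6×12 boundary matrix has rank 5 and Smith normal form diag(1,1,1,1,1).

Boundary ∂_2: C_2 → C_1 maps a triangle to the signed sum of its edges. For instance
  ∂[2,3,4] = [3,4] − [2,4] + [2,3],
  ∂[0,1,4] = [1,4] − [0,4] + [0,1].
As a 12×6 matrix over Z this has rank 6, with invariant factors (1,1,1,1,1,1).

From H_k ≅ ker(∂_k) / im(∂_{k+1}) we obtain:

  H_0: rank C_0 − rank ∂_1 = 6 − 5 = 1, and the invariant factors of ∂_1 are all 1, so H_0 = Z.

H_0 = Z.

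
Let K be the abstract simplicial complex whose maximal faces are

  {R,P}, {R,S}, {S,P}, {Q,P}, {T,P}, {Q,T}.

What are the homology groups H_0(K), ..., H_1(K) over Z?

Order the vertices as P < Q < R < S < T. Listing each simplex with vertices in this order, K has dimension 1 with simplices:

  0-simplices (5): P, Q, R, S, T
  1-simplices (6): PQ, PR, PS, PT, QT, RS

giving chain groups C_0 ≅ Z^5, C_1 ≅ Z^6.

∂_1: C_1 → C_0 sends each edge [p,q] (with p < q) to q − p. For instance
  ∂PQ = Q − P.
The resulting 5×6 matrix has rank 4, and its Smith normal form has invariant factors (1,1,1,1).

Reading off H_k = ker ∂_k / im ∂_{k+1}:

  H_0: rank C_0 − rank ∂_1 = 5 − 4 = 1, and the invariant factors of ∂_1 are all 1, so H_0 = Z.
  H_1: rank ker ∂_1 − rank ∂_2 = (6 − 4) − 0 = 2, and there is no ∂_2, so H_1 = Z^2.

As a check, the Euler characteristic is 5 − 6 = -1, which agrees with 1 − 2 = -1.

H_0 ≅ Z,  H_1 ≅ Z^2.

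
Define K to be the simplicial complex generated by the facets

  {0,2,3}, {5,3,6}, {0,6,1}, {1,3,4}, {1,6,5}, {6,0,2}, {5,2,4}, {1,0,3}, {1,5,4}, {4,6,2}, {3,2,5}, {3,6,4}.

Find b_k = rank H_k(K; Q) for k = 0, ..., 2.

b_0 = 1, b_1 = 0, b_2 = 0.

K has 7 vertices, 18 edges, 12 triangles.
rank ∂_0 = 0, rank ∂_1 = 6 ⇒ b_0 = 7 − 0 − 6 = 1; all invariant factors of ∂_1 are 1 so no torsion. So H_0 = Z.
rank ∂_1 = 6, rank ∂_2 = 12 ⇒ b_1 = 18 − 6 − 12 = 0; ∂_2 has invariant factor(s) [2] giving torsion. So H_1 = Z/2.
rank ∂_2 = 12, rank ∂_3 = 0 ⇒ b_2 = 12 − 12 − 0 = 0. So H_2 = 0.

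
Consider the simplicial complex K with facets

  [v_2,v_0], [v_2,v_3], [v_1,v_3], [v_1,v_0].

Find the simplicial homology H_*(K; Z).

H_0 = Z,  H_1 = Z.

We work with the vertex ordering v_0 < v_1 < v_2 < v_3. The simplices of K, each written with vertices in increasing order, are:

  0-simplices (4): [v_0], [v_1], [v_2], [v_3]
  1-simplices (4): [v_0,v_1], [v_0,v_2], [v_1,v_3], [v_2,v_3]

giving chain groups C_0 ≅ Z^4, C_1 ≅ Z^4.

The boundary map ∂_1: C_1 → C_0 is given by ∂[p,q] = [q] − [p]. For instance
  ∂[v_0,v_2] = [v_2] − [v_0].
The 4×4 boundary matrix has rank 3 and Smith normal form diag(1,1,1).

From H_k ≅ ker(∂_k) / im(∂_{k+1}) we obtain:

  H_0: rank C_0 − rank ∂_1 = 4 − 3 = 1, and the invariant factors of ∂_1 are all 1, so H_0 ≅ Z.
  H_1: rank ker ∂_1 − rank ∂_2 = (4 − 3) − 0 = 1, and there is no ∂_2, so H_1 ≅ Z.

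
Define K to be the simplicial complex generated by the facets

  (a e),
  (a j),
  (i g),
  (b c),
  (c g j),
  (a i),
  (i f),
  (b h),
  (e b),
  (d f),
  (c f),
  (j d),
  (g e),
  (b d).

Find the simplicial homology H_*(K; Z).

H_0 = Z,  H_1 = Z^6,  H_2 = 0.

Order the vertices as a < b < c < d < e < f < g < h < i < j. Listing each simplex with vertices in this order, K has dimension 2 with simplices:

  0-simplices (10): a, b, c, d, e, f, g, h, i, j
  1-simplices (16): ae, ai, aj, bc, bd, be, bh, cf, cg, cj, df, dj, eg, fi, gi, gj
  2-simplices (1): cgj

Hence C_0 ≅ Z^10, C_1 ≅ Z^16, C_2 ≅ Z^1.

Boundary ∂_1: C_1 → C_0 is given by ∂[p,q] = [q] − [p]. For instance
  ∂df = f − d.
The resulting 10×16 matrix has rank 9, and its Smith normal form has invariant factors (1,1,1,1,1,1,1,1,1).

The boundary map ∂_2: C_2 → C_1 maps a triangle to the signed sum of its edges. For instance
  ∂cgj = gj − cj + cg.
The resulting 16×1 matrix has rank 1, and its Smith normal form has invariant factors (1).

Computing H_k = (kernel of ∂_k) / (image of ∂_{k+1}):

  H_0: rank C_0 − rank ∂_1 = 10 − 9 = 1, and the invariant factors of ∂_1 are all 1, so H_0 = Z.
  H_1: rank ker ∂_1 − rank ∂_2 = (16 − 9) − 1 = 6, and the invariant factors of ∂_2 are all 1, so H_1 = Z^6.
  H_2: rank ker ∂_2 − rank ∂_3 = (1 − 1) − 0 = 0, and there is no ∂_3, so H_2 = 0.

As a check, the Euler characteristic is 10 − 16 + 1 = -5, which agrees with 1 − 6 + 0 = -5.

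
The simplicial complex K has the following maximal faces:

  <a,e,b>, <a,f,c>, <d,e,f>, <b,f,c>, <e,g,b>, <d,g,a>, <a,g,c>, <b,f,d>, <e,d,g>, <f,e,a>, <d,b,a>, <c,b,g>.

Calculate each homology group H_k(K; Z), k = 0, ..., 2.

H_0 ≅ Z,  H_1 ≅ Z_2,  H_2 = 0.

Fix the vertex order a < b < c < d < e < f < g and write every simplex with vertices in increasing order. Then dim K = 2 and the simplices of K are:

  0-simplices (7): a, b, c, d, e, f, g
  1-simplices (18): ab, ac, ad, ae, af, ag, bc, bd, be, bf, bg, cf, cg, de, df, dg, ef, eg
  2-simplices (12): abd, abe, acf, acg, adg, aef, bcf, bcg, bdf, beg, def, deg

so the chain groups are C_0 ≅ Z^7, C_1 ≅ Z^18, C_2 ≅ Z^12.

The boundary map ∂_1: C_1 → C_0 sends each edge [p,q] (with p < q) to q − p. For instance
  ∂ad = d − a.
As a 7×18 matrix over Z this has rank 6, with invariant factors (1,1,1,1,1,1).

The boundary map ∂_2: C_2 → C_1 sends each 2-simplex [p,q,r] to [q,r] − [p,r] + [p,q]. For instance
  ∂bcf = cf − bf + bc,
  ∂abe = be − ae + ab.
This gives a 18×12 integer matrix of rank 12; reducing to Smith normal form yields diagonal entries (1,1,1,1,1,1,1,1,1,1,1,2).

Reading off H_k = ker ∂_k / im ∂_{k+1}:

  H_0: rank C_0 − rank ∂_1 = 7 − 6 = 1, and the invariant factors of ∂_1 are all 1, so H_0 ≅ Z.
  H_1: rank ker ∂_1 − rank ∂_2 = (18 − 6) − 12 = 0, and ∂_2 has invariant factor 2 > 1, so H_1 ≅ Z_2.
  H_2: rank ker ∂_2 − rank ∂_3 = (12 − 12) − 0 = 0, and there is no ∂_3, so H_2 ≅ 0.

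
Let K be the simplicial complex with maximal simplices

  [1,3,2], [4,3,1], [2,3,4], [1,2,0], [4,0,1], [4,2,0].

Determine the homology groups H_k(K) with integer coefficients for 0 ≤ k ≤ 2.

H_0 = Z,  H_1 = 0,  H_2 = Z.

Order the vertices as 0 < 1 < 2 < 3 < 4. Listing each simplex with vertices in this order, K has dimension 2 with simplices:

  0-simplices (5): [0], [1], [2], [3], [4]
  1-simplices (9): [0,1], [0,2], [0,4], [1,2], [1,3], [1,4], [2,3], [2,4], [3,4]
  2-simplices (6): [0,1,2], [0,1,4], [0,2,4], [1,2,3], [1,3,4], [2,3,4]

so the chain groups are C_0 ≅ Z^5, C_1 ≅ Z^9, C_2 ≅ Z^6.

Boundary ∂_1: C_1 → C_0 is given by ∂[p,q] = [q] − [p].
As a 5×9 matrix over Z this has rank 4, with invariant factors (1,1,1,1).

The boundary map ∂_2: C_2 → C_1 sends each 2-simplex [p,q,r] to [q,r] − [p,r] + [p,q]. For instance
  ∂[0,1,4] = [1,4] − [0,4] + [0,1],
  ∂[0,2,4] = [2,4] − [0,4] + [0,2].
This gives a 9×6 integer matrix of rank 5; reducing to Smith normal form yields diagonal entries (1,1,1,1,1).

Computing H_k = (kernel of ∂_k) / (image of ∂_{k+1}):

  H_0: rank C_0 − rank ∂_1 = 5 − 4 = 1, and the invariant factors of ∂_1 are all 1, so H_0 ≅ Z.
  H_1: rank ker ∂_1 − rank ∂_2 = (9 − 4) − 5 = 0, and the invariant factors of ∂_2 are all 1, so H_1 ≅ 0.
  H_2: rank ker ∂_2 − rank ∂_3 = (6 − 5) − 0 = 1, and there is no ∂_3, so H_2 ≅ Z.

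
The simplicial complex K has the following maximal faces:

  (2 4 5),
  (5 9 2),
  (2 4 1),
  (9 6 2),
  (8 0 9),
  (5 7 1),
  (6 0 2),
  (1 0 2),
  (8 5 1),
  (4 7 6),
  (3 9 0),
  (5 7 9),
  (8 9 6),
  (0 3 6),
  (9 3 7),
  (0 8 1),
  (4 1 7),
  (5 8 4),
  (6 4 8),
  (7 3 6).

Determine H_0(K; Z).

H_0 ≅ Z.

K has 10 vertices, 30 edges, 20 triangles.
rank ∂_0 = 0, rank ∂_1 = 9 ⇒ b_0 = 10 − 0 − 9 = 1; all invariant factors of ∂_1 are 1 so no torsion. So H_0 ≅ Z.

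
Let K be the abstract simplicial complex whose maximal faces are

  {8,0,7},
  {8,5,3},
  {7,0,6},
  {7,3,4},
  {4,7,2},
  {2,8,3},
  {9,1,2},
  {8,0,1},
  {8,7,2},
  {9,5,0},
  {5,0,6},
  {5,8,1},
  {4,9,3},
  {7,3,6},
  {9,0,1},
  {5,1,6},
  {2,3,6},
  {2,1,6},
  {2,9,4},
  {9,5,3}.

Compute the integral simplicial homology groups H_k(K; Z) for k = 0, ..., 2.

H_0 ≅ Z,  H_1 ≅ Z ⊕ Z/2,  H_2 = 0.

K has 10 vertices, 30 edges, 20 triangles.
rank ∂_0 = 0, rank ∂_1 = 9 ⇒ b_0 = 10 − 0 − 9 = 1; all invariant factors of ∂_1 are 1 so no torsion. So H_0 ≅ Z.
rank ∂_1 = 9, rank ∂_2 = 20 ⇒ b_1 = 30 − 9 − 20 = 1; ∂_2 has invariant factor(s) [2] giving torsion. So H_1 ≅ Z ⊕ Z/2.
rank ∂_2 = 20, rank ∂_3 = 0 ⇒ b_2 = 20 − 20 − 0 = 0. So H_2 ≅ 0.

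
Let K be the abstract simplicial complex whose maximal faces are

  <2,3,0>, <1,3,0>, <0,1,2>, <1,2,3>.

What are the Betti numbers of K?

K has 4 vertices, 6 edges, 4 triangles.
rank ∂_0 = 0, rank ∂_1 = 3 ⇒ b_0 = 4 − 0 − 3 = 1; all invariant factors of ∂_1 are 1 so no torsion. So H_0 ≅ Z.
rank ∂_1 = 3, rank ∂_2 = 3 ⇒ b_1 = 6 − 3 − 3 = 0; all invariant factors of ∂_2 are 1 so no torsion. So H_1 ≅ 0.
rank ∂_2 = 3, rank ∂_3 = 0 ⇒ b_2 = 4 − 3 − 0 = 1. So H_2 ≅ Z.

b_0 = 1, b_1 = 0, b_2 = 1.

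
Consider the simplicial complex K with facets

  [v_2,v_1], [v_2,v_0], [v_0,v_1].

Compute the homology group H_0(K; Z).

H_0 = Z.

Fix the vertex order v_0 < v_1 < v_2 and write every simplex with vertices in increasing order. Then dim K = 1 and the simplices of K are:

  0-simplices (3): [v_0], [v_1], [v_2]
  1-simplices (3): [v_0,v_1], [v_0,v_2], [v_1,v_2]

Hence C_0 ≅ Z^3, C_1 ≅ Z^3.

∂_1: C_1 → C_0 is given by ∂[p,q] = [q] − [p]. For instance
  ∂[v_1,v_2] = [v_2] − [v_1].
The 3×3 boundary matrix has rank 2 and Smith normal form diag(1,1).

Now H_k = ker ∂_k / im ∂_{k+1}, so:

  H_0: rank C_0 − rank ∂_1 = 3 − 2 = 1, and the invariant factors of ∂_1 are all 1, so H_0 = Z.

(K is a triangulation of the circle S^1.)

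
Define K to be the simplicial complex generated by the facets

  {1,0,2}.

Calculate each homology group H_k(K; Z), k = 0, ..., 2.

H_0 ≅ Z,  H_1 = 0,  H_2 = 0.

Take the total order 0 < 1 < 2 on the vertex set. Then K (dimension 2) consists of the simplices:

  0-simplices (3): [0], [1], [2]
  1-simplices (3): [0,1], [0,2], [1,2]
  2-simplices (1): [0,1,2]

giving chain groups C_0 ≅ Z^3, C_1 ≅ Z^3, C_2 ≅ Z^1.

Boundary ∂_1: C_1 → C_0 sends each edge [p,q] (with p < q) to q − p.
This gives a 3×3 integer matrix of rank 2; reducing to Smith normal form yields diagonal entries (1,1).

The boundary map ∂_2: C_2 → C_1 acts by ∂[p,q,r] = [q,r] − [p,r] + [p,q]. For instance
  ∂[0,1,2] = [1,2] − [0,2] + [0,1].
This gives a 3×1 integer matrix of rank 1; reducing to Smith normal form yields diagonal entries (1).

From H_k ≅ ker(∂_k) / im(∂_{k+1}) we obtain:

  H_0: rank C_0 − rank ∂_1 = 3 − 2 = 1, and the invariant factors of ∂_1 are all 1, so H_0 = Z.
  H_1: rank ker ∂_1 − rank ∂_2 = (3 − 2) − 1 = 0, and the invariant factors of ∂_2 are all 1, so H_1 = 0.
  H_2: rank ker ∂_2 − rank ∂_3 = (1 − 1) − 0 = 0, and there is no ∂_3, so H_2 = 0.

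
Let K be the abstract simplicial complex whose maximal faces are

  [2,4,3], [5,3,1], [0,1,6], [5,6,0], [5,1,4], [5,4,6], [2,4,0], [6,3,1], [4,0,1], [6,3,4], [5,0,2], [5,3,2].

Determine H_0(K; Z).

Order the vertices as 0 < 1 < 2 < 3 < 4 < 5 < 6. Listing each simplex with vertices in this order, K has dimension 2 with simplices:

  0-simplices (7): [0], [1], [2], [3], [4], [5], [6]
  1-simplices (18): [0,1], [0,2], [0,4], [0,5], [0,6], [1,3], [1,4], [1,5], [1,6], [2,3], [2,4], [2,5], [3,4], [3,5], [3,6], [4,5], [4,6], [5,6]
  2-simplices (12): [0,1,4], [0,1,6], [0,2,4], [0,2,5], [0,5,6], [1,3,5], [1,3,6], [1,4,5], [2,3,4], [2,3,5], [3,4,6], [4,5,6]

so the chain groups are C_0 ≅ Z^7, C_1 ≅ Z^18, C_2 ≅ Z^12.

The boundary map ∂_1: C_1 → C_0 sends each edge [p,q] (with p < q) to q − p.
As a 7×18 matrix over Z this has rank 6, with invariant factors (1,1,1,1,1,1).

∂_2: C_2 → C_1 acts by ∂[p,q,r] = [q,r] − [p,r] + [p,q]. For instance
  ∂[1,3,6] = [3,6] − [1,6] + [1,3],
  ∂[0,2,4] = [2,4] − [0,4] + [0,2].
As a 18×12 matrix over Z this has rank 12, with invariant factors (1,1,1,1,1,1,1,1,1,1,1,2).

Reading off H_k = ker ∂_k / im ∂_{k+1}:

  H_0: rank C_0 − rank ∂_1 = 7 − 6 = 1, and the invariant factors of ∂_1 are all 1, so H_0 ≅ Z.

H_0 = Z.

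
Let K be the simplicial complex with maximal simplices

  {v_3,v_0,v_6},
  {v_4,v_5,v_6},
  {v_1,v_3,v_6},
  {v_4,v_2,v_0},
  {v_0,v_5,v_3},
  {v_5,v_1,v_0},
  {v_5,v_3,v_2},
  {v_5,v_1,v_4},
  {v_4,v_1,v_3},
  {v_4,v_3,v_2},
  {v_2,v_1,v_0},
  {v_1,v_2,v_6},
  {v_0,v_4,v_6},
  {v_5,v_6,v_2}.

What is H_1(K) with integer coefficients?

H_1 = Z^2.

We work with the vertex ordering v_0 < v_1 < v_2 < v_3 < v_4 < v_5 < v_6. The simplices of K, each written with vertices in increasing order, are:

  0-simplices (7): [v_0], [v_1], [v_2], [v_3], [v_4], [v_5], [v_6]
  1-simplices (21): (21 of them)
  2-simplices (14): (14 of them)

giving chain groups C_0 ≅ Z^7, C_1 ≅ Z^21, C_2 ≅ Z^14.

The boundary map ∂_1: C_1 → C_0 is given by ∂[p,q] = [q] − [p]. For instance
  ∂[v_3,v_4] = [v_4] − [v_3].
This gives a 7×21 integer matrix of rank 6; reducing to Smith normal form yields diagonal entries (1,1,1,1,1,1).

Boundary ∂_2: C_2 → C_1 acts by ∂[p,q,r] = [q,r] − [p,r] + [p,q]. For instance
  ∂[v_0,v_2,v_4] = [v_2,v_4] − [v_0,v_4] + [v_0,v_2],
  ∂[v_2,v_5,v_6] = [v_5,v_6] − [v_2,v_6] + [v_2,v_5].
As a 21×14 matrix over Z this has rank 13, with invariant factors (1,1,1,1,1,1,1,1,1,1,1,1,1).

Now H_k = ker ∂_k / im ∂_{k+1}, so:

  H_1: rank ker ∂_1 − rank ∂_2 = (21 − 6) − 13 = 2, and the invariant factors of ∂_2 are all 1, so H_1 ≅ Z^2.

(K is a triangulation of the torus T^2.)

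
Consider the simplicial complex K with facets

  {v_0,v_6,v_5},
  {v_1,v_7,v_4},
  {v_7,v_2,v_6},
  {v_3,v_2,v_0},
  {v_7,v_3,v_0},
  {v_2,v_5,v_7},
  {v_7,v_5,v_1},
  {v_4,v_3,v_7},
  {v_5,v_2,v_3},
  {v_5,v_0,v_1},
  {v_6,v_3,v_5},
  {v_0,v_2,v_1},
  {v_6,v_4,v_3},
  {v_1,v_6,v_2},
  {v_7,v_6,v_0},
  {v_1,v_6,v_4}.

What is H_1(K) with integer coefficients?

H_1 = Z^2.

Fix the vertex order v_0 < v_1 < v_2 < v_3 < v_4 < v_5 < v_6 < v_7 and write every simplex with vertices in increasing order. Then dim K = 2 and the simplices of K are:

  0-simplices (8): [v_0], [v_1], [v_2], [v_3], [v_4], [v_5], [v_6], [v_7]
  1-simplices (24): (24 of them)
  2-simplices (16): (16 of them)

giving chain groups C_0 ≅ Z^8, C_1 ≅ Z^24, C_2 ≅ Z^16.

∂_1: C_1 → C_0 is given by ∂[p,q] = [q] − [p]. For instance
  ∂[v_6,v_7] = [v_7] − [v_6].
As a 8×24 matrix over Z this has rank 7, with invariant factors (1,1,1,1,1,1,1).

∂_2: C_2 → C_1 maps a triangle to the signed sum of its edges. For instance
  ∂[v_2,v_5,v_7] = [v_5,v_7] − [v_2,v_7] + [v_2,v_5],
  ∂[v_1,v_4,v_6] = [v_4,v_6] − [v_1,v_6] + [v_1,v_4].
The resulting 24×16 matrix has rank 15, and its Smith normal form has invariant factors (1,1,1,1,1,1,1,1,1,1,1,1,1,1,1).

Reading off H_k = ker ∂_k / im ∂_{k+1}:

  H_1: rank ker ∂_1 − rank ∂_2 = (24 − 7) − 15 = 2, and the invariant factors of ∂_2 are all 1, so H_1 ≅ Z^2.

(K is a triangulation of the torus T^2.)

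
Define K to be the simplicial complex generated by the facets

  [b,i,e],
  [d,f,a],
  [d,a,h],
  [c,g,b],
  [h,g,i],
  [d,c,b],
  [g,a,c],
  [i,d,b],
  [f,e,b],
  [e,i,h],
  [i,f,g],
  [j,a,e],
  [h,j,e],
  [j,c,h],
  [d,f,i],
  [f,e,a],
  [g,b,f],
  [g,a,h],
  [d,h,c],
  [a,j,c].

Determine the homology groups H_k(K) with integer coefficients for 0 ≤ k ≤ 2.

Order the vertices as a < b < c < d < e < f < g < h < i < j. Listing each simplex with vertices in this order, K has dimension 2 with simplices:

  0-simplices (10): a, b, c, d, e, f, g, h, i, j
  1-simplices (30): ac, ad, ae, af, ag, ah, aj, bc, bd, be, bf, bg, bi, cd, cg, ch, cj, df, dh, di, ef, eh, ei, ej, fg, fi, gh, gi, hi, hj
  2-simplices (20): acg, acj, adf, adh, aef, aej, agh, bcd, bcg, bdi, bef, bei, bfg, cdh, chj, dfi, ehi, ehj, fgi, ghi

Hence C_0 ≅ Z^10, C_1 ≅ Z^30, C_2 ≅ Z^20.

The boundary map ∂_1: C_1 → C_0 maps an edge to its endpoints' difference, ∂[p,q] = q − p. For instance
  ∂gh = h − g.
The resulting 10×30 matrix has rank 9, and its Smith normal form has invariant factors (1,1,1,1,1,1,1,1,1).

∂_2: C_2 → C_1 sends each 2-simplex [p,q,r] to [q,r] − [p,r] + [p,q]. For instance
  ∂bcd = cd − bd + bc,
  ∂bdi = di − bi + bd.
The 30×20 boundary matrix has rank 20 and Smith normal form diag(1,1,1,1,1,1,1,1,1,1,1,1,1,1,1,1,1,1,1,2).

Now H_k = ker ∂_k / im ∂_{k+1}, so:

  H_0: rank C_0 − rank ∂_1 = 10 − 9 = 1, and the invariant factors of ∂_1 are all 1, so H_0 ≅ Z.
  H_1: rank ker ∂_1 − rank ∂_2 = (30 − 9) − 20 = 1, and ∂_2 has invariant factor 2 > 1, so H_1 ≅ Z ⊕ Z/2.
  H_2: rank ker ∂_2 − rank ∂_3 = (20 − 20) − 0 = 0, and there is no ∂_3, so H_2 ≅ 0.

(K is a triangulation of the Klein bottle.)

H_0 ≅ Z,  H_1 ≅ Z ⊕ Z/2,  H_2 = 0.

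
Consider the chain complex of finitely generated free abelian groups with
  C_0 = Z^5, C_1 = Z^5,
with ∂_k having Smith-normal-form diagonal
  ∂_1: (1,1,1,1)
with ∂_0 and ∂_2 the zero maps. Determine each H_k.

H_0: b_0 = 5 − 0 − 4 = 1; torsion from ∂_1 factors > 1: none. So H_0 = Z.
H_1: b_1 = 5 − 4 − 0 = 1; torsion from ∂_2 factors > 1: none. So H_1 = Z.

H_0 = Z,  H_1 = Z.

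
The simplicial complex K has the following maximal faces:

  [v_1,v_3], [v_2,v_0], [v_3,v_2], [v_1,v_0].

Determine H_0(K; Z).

Order the vertices as v_0 < v_1 < v_2 < v_3. Listing each simplex with vertices in this order, K has dimension 1 with simplices:

  0-simplices (4): [v_0], [v_1], [v_2], [v_3]
  1-simplices (4): [v_0,v_1], [v_0,v_2], [v_1,v_3], [v_2,v_3]

so the chain groups are C_0 ≅ Z^4, C_1 ≅ Z^4.

Boundary ∂_1: C_1 → C_0 is given by ∂[p,q] = [q] − [p]. For instance
  ∂[v_0,v_1] = [v_1] − [v_0].
The resulting 4×4 matrix has rank 3, and its Smith normal form has invariant factors (1,1,1).

Reading off H_k = ker ∂_k / im ∂_{k+1}:

  H_0: rank C_0 − rank ∂_1 = 4 − 3 = 1, and the invariant factors of ∂_1 are all 1, so H_0 ≅ Z.

(K is a triangulation of the circle S^1.)

H_0 ≅ Z.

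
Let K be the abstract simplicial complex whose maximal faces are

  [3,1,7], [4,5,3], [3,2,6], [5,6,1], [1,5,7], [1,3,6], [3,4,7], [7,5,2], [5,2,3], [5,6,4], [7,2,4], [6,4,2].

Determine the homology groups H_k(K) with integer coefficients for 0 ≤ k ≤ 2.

Fix the vertex order 1 < 2 < 3 < 4 < 5 < 6 < 7 and write every simplex with vertices in increasing order. Then dim K = 2 and the simplices of K are:

  0-simplices (7): [1], [2], [3], [4], [5], [6], [7]
  1-simplices (18): [1,3], [1,5], [1,6], [1,7], [2,3], [2,4], [2,5], [2,6], [2,7], [3,4], [3,5], [3,6], [3,7], [4,5], [4,6], [4,7], [5,6], [5,7]
  2-simplices (12): [1,3,6], [1,3,7], [1,5,6], [1,5,7], [2,3,5], [2,3,6], [2,4,6], [2,4,7], [2,5,7], [3,4,5], [3,4,7], [4,5,6]

Hence C_0 ≅ Z^7, C_1 ≅ Z^18, C_2 ≅ Z^12.

Boundary ∂_1: C_1 → C_0 sends each edge [p,q] (with p < q) to q − p.
As a 7×18 matrix over Z this has rank 6, with invariant factors (1,1,1,1,1,1).

The boundary map ∂_2: C_2 → C_1 sends each 2-simplex [p,q,r] to [q,r] − [p,r] + [p,q]. For instance
  ∂[2,3,5] = [3,5] − [2,5] + [2,3],
  ∂[1,5,6] = [5,6] − [1,6] + [1,5].
The 18×12 boundary matrix has rank 12 and Smith normal form diag(1,1,1,1,1,1,1,1,1,1,1,2).

From H_k ≅ ker(∂_k) / im(∂_{k+1}) we obtain:

  H_0: rank C_0 − rank ∂_1 = 7 − 6 = 1, and the invariant factors of ∂_1 are all 1, so H_0 = Z.
  H_1: rank ker ∂_1 − rank ∂_2 = (18 − 6) − 12 = 0, and ∂_2 has invariant factor 2 > 1, so H_1 = Z/2Z.
  H_2: rank ker ∂_2 − rank ∂_3 = (12 − 12) − 0 = 0, and there is no ∂_3, so H_2 = 0.

(K is a triangulation of the real projective plane RP^2.)

H_0 ≅ Z,  H_1 ≅ Z/2Z,  H_2 = 0.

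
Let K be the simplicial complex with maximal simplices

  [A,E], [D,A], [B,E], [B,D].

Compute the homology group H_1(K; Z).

H_1 = Z.

Order the vertices as A < B < D < E. Listing each simplex with vertices in this order, K has dimension 1 with simplices:

  0-simplices (4): A, B, D, E
  1-simplices (4): AD, AE, BD, BE

giving chain groups C_0 ≅ Z^4, C_1 ≅ Z^4.

The boundary map ∂_1: C_1 → C_0 is given by ∂[p,q] = [q] − [p]. For instance
  ∂AD = D − A.
As a 4×4 matrix over Z this has rank 3, with invariant factors (1,1,1).

Reading off H_k = ker ∂_k / im ∂_{k+1}:

  H_1: rank ker ∂_1 − rank ∂_2 = (4 − 3) − 0 = 1, and there is no ∂_2, so H_1 = Z.

(K is a triangulation of the circle S^1.)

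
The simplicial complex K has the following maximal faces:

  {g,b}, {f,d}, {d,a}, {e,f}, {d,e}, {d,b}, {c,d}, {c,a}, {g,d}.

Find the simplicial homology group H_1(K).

H_1 ≅ Z^3.

We work with the vertex ordering a < b < c < d < e < f < g. The simplices of K, each written with vertices in increasing order, are:

  0-simplices (7): a, b, c, d, e, f, g
  1-simplices (9): ac, ad, bd, bg, cd, de, df, dg, ef

giving chain groups C_0 ≅ Z^7, C_1 ≅ Z^9.

∂_1: C_1 → C_0 sends each edge [p,q] (with p < q) to q − p. For instance
  ∂de = e − d.
As a 7×9 matrix over Z this has rank 6, with invariant factors (1,1,1,1,1,1).

Reading off H_k = ker ∂_k / im ∂_{k+1}:

  H_1: rank ker ∂_1 − rank ∂_2 = (9 − 6) − 0 = 3, and there is no ∂_2, so H_1 ≅ Z^3.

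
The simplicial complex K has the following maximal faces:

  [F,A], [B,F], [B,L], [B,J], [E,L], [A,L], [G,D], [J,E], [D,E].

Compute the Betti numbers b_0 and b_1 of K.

We work with the vertex ordering A < B < D < E < F < G < J < L. The simplices of K, each written with vertices in increasing order, are:

  0-simplices (8): A, B, D, E, F, G, J, L
  1-simplices (9): AF, AL, BF, BJ, BL, DE, DG, EJ, EL

giving chain groups C_0 ≅ Z^8, C_1 ≅ Z^9.

∂_1: C_1 → C_0 maps an edge to its endpoints' difference, ∂[p,q] = q − p.
The resulting 8×9 matrix has rank 7, and its Smith normal form has invariant factors (1,1,1,1,1,1,1).

Reading off H_k = ker ∂_k / im ∂_{k+1}:

  H_0: rank C_0 − rank ∂_1 = 8 − 7 = 1, and the invariant factors of ∂_1 are all 1, so H_0 ≅ Z.
  H_1: rank ker ∂_1 − rank ∂_2 = (9 − 7) − 0 = 2, and there is no ∂_2, so H_1 ≅ Z^2.

Hence the Betti numbers are b_0 = 1, b_1 = 2.

b_0 = 1, b_1 = 2.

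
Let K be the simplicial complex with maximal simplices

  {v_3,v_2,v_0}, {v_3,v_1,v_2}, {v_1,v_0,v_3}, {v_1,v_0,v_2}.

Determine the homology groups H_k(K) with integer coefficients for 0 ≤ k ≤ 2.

H_0 ≅ Z,  H_1 = 0,  H_2 ≅ Z.

We work with the vertex ordering v_0 < v_1 < v_2 < v_3. The simplices of K, each written with vertices in increasing order, are:

  0-simplices (4): [v_0], [v_1], [v_2], [v_3]
  1-simplices (6): [v_0,v_1], [v_0,v_2], [v_0,v_3], [v_1,v_2], [v_1,v_3], [v_2,v_3]
  2-simplices (4): [v_0,v_1,v_2], [v_0,v_1,v_3], [v_0,v_2,v_3], [v_1,v_2,v_3]

so the chain groups are C_0 ≅ Z^4, C_1 ≅ Z^6, C_2 ≅ Z^4.

∂_1: C_1 → C_0 maps an edge to its endpoints' difference, ∂[p,q] = q − p.
This gives a 4×6 integer matrix of rank 3; reducing to Smith normal form yields diagonal entries (1,1,1).

∂_2: C_2 → C_1 sends each 2-simplex [p,q,r] to [q,r] − [p,r] + [p,q]. For instance
  ∂[v_0,v_2,v_3] = [v_2,v_3] − [v_0,v_3] + [v_0,v_2],
  ∂[v_0,v_1,v_3] = [v_1,v_3] − [v_0,v_3] + [v_0,v_1].
The 6×4 boundary matrix has rank 3 and Smith normal form diag(1,1,1).

Now H_k = ker ∂_k / im ∂_{k+1}, so:

  H_0: rank C_0 − rank ∂_1 = 4 − 3 = 1, and the invariant factors of ∂_1 are all 1, so H_0 = Z.
  H_1: rank ker ∂_1 − rank ∂_2 = (6 − 3) − 3 = 0, and the invariant factors of ∂_2 are all 1, so H_1 = 0.
  H_2: rank ker ∂_2 − rank ∂_3 = (4 − 3) − 0 = 1, and there is no ∂_3, so H_2 = Z.

(K is a triangulation of the 2-sphere S^2.)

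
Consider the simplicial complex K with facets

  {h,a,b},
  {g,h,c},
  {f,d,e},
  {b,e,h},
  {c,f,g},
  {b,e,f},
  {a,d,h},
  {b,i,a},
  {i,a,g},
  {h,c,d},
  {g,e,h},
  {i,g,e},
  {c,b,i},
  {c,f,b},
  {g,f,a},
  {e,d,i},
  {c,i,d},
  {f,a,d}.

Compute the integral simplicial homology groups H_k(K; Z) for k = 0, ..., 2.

H_0 = Z,  H_1 = Z^2,  H_2 = Z.

K has 9 vertices, 27 edges, 18 triangles.
rank ∂_0 = 0, rank ∂_1 = 8 ⇒ b_0 = 9 − 0 − 8 = 1; all invariant factors of ∂_1 are 1 so no torsion. So H_0 = Z.
rank ∂_1 = 8, rank ∂_2 = 17 ⇒ b_1 = 27 − 8 − 17 = 2; all invariant factors of ∂_2 are 1 so no torsion. So H_1 = Z^2.
rank ∂_2 = 17, rank ∂_3 = 0 ⇒ b_2 = 18 − 17 − 0 = 1. So H_2 = Z.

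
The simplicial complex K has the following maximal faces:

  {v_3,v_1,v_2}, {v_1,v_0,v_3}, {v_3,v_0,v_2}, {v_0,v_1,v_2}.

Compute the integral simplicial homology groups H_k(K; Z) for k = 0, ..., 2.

H_0 ≅ Z,  H_1 = 0,  H_2 ≅ Z.

Order the vertices as v_0 < v_1 < v_2 < v_3. Listing each simplex with vertices in this order, K has dimension 2 with simplices:

  0-simplices (4): [v_0], [v_1], [v_2], [v_3]
  1-simplices (6): [v_0,v_1], [v_0,v_2], [v_0,v_3], [v_1,v_2], [v_1,v_3], [v_2,v_3]
  2-simplices (4): [v_0,v_1,v_2], [v_0,v_1,v_3], [v_0,v_2,v_3], [v_1,v_2,v_3]

giving chain groups C_0 ≅ Z^4, C_1 ≅ Z^6, C_2 ≅ Z^4.

∂_1: C_1 → C_0 maps an edge to its endpoints' difference, ∂[p,q] = q − p. For instance
  ∂[v_0,v_2] = [v_2] − [v_0].
The 4×6 boundary matrix has rank 3 and Smith normal form diag(1,1,1).

The boundary map ∂_2: C_2 → C_1 acts by ∂[p,q,r] = [q,r] − [p,r] + [p,q]. For instance
  ∂[v_0,v_2,v_3] = [v_2,v_3] − [v_0,v_3] + [v_0,v_2],
  ∂[v_1,v_2,v_3] = [v_2,v_3] − [v_1,v_3] + [v_1,v_2].
As a 6×4 matrix over Z this has rank 3, with invariant factors (1,1,1).

Computing H_k = (kernel of ∂_k) / (image of ∂_{k+1}):

  H_0: rank C_0 − rank ∂_1 = 4 − 3 = 1, and the invariant factors of ∂_1 are all 1, so H_0 ≅ Z.
  H_1: rank ker ∂_1 − rank ∂_2 = (6 − 3) − 3 = 0, and the invariant factors of ∂_2 are all 1, so H_1 ≅ 0.
  H_2: rank ker ∂_2 − rank ∂_3 = (4 − 3) − 0 = 1, and there is no ∂_3, so H_2 ≅ Z.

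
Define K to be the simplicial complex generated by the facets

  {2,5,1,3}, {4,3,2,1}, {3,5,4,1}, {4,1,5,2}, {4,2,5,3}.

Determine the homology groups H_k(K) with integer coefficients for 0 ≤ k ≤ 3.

H_0 ≅ Z,  H_1 = 0,  H_2 = 0,  H_3 ≅ Z.

Fix the vertex order 1 < 2 < 3 < 4 < 5 and write every simplex with vertices in increasing order. Then dim K = 3 and the simplices of K are:

  0-simplices (5): [1], [2], [3], [4], [5]
  1-simplices (10): [1,2], [1,3], [1,4], [1,5], [2,3], [2,4], [2,5], [3,4], [3,5], [4,5]
  2-simplices (10): [1,2,3], [1,2,4], [1,2,5], [1,3,4], [1,3,5], [1,4,5], [2,3,4], [2,3,5], [2,4,5], [3,4,5]
  3-simplices (5): [1,2,3,4], [1,2,3,5], [1,2,4,5], [1,3,4,5], [2,3,4,5]

Hence C_0 ≅ Z^5, C_1 ≅ Z^10, C_2 ≅ Z^10, C_3 ≅ Z^5.

∂_1: C_1 → C_0 maps an edge to its endpoints' difference, ∂[p,q] = q − p. For instance
  ∂[3,4] = [4] − [3].
As a 5×10 matrix over Z this has rank 4, with invariant factors (1,1,1,1).

∂_2: C_2 → C_1 maps a triangle to the signed sum of its edges. For instance
  ∂[2,4,5] = [4,5] − [2,5] + [2,4],
  ∂[2,3,4] = [3,4] − [2,4] + [2,3].
The resulting 10×10 matrix has rank 6, and its Smith normal form has invariant factors (1,1,1,1,1,1).

The boundary map ∂_3: C_3 → C_2 sends each 3-simplex σ to the alternating sum Σ_i (−1)^i (σ with its i-th vertex removed). For instance
  ∂[1,2,3,5] = [2,3,5] − [1,3,5] + [1,2,5] − [1,2,3],
  ∂[1,3,4,5] = [3,4,5] − [1,4,5] + [1,3,5] − [1,3,4].
The 10×5 boundary matrix has rank 4 and Smith normal form diag(1,1,1,1).

From H_k ≅ ker(∂_k) / im(∂_{k+1}) we obtain:

  H_0: rank C_0 − rank ∂_1 = 5 − 4 = 1, and the invariant factors of ∂_1 are all 1, so H_0 = Z.
  H_1: rank ker ∂_1 − rank ∂_2 = (10 − 4) − 6 = 0, and the invariant factors of ∂_2 are all 1, so H_1 = 0.
  H_2: rank ker ∂_2 − rank ∂_3 = (10 − 6) − 4 = 0, and the invariant factors of ∂_3 are all 1, so H_2 = 0.
  H_3: rank ker ∂_3 − rank ∂_4 = (5 − 4) − 0 = 1, and there is no ∂_4, so H_3 = Z.

As a check, the Euler characteristic is 5 − 10 + 10 − 5 = 0, which agrees with 1 − 0 + 0 − 1 = 0.
(K is a triangulation of the 3-sphere S^3.)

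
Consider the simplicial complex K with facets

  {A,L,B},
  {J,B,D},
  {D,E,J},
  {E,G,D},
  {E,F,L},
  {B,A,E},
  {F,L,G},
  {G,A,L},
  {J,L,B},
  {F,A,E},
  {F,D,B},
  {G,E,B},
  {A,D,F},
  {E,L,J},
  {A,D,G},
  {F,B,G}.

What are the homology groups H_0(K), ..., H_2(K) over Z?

Order the vertices as A < B < D < E < F < G < J < L. Listing each simplex with vertices in this order, K has dimension 2 with simplices:

  0-simplices (8): A, B, D, E, F, G, J, L
  1-simplices (24): AB, AD, AE, AF, AG, AL, BD, BE, BF, BG, BJ, BL, DE, DF, DG, DJ, EF, EG, EJ, EL, FG, FL, GL, JL
  2-simplices (16): ABE, ABL, ADF, ADG, AEF, AGL, BDF, BDJ, BEG, BFG, BJL, DEG, DEJ, EFL, EJL, FGL

giving chain groups C_0 ≅ Z^8, C_1 ≅ Z^24, C_2 ≅ Z^16.

Boundary ∂_1: C_1 → C_0 sends each edge [p,q] (with p < q) to q − p.
The 8×24 boundary matrix has rank 7 and Smith normal form diag(1,1,1,1,1,1,1).

Boundary ∂_2: C_2 → C_1 acts by ∂[p,q,r] = [q,r] − [p,r] + [p,q]. For instance
  ∂AEF = EF − AF + AE,
  ∂ABL = BL − AL + AB.
As a 24×16 matrix over Z this has rank 15, with invariant factors (1,1,1,1,1,1,1,1,1,1,1,1,1,1,1).

Reading off H_k = ker ∂_k / im ∂_{k+1}:

  H_0: rank C_0 − rank ∂_1 = 8 − 7 = 1, and the invariant factors of ∂_1 are all 1, so H_0 ≅ Z.
  H_1: rank ker ∂_1 − rank ∂_2 = (24 − 7) − 15 = 2, and the invariant factors of ∂_2 are all 1, so H_1 ≅ Z^2.
  H_2: rank ker ∂_2 − rank ∂_3 = (16 − 15) − 0 = 1, and there is no ∂_3, so H_2 ≅ Z.

H_0 ≅ Z,  H_1 ≅ Z^2,  H_2 ≅ Z.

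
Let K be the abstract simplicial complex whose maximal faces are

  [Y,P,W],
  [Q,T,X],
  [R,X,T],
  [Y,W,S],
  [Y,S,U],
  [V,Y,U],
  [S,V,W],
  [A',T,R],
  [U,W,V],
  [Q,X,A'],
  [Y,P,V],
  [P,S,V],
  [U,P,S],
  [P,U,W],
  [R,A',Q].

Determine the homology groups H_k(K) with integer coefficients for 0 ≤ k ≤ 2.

H_0 ≅ Z^2,  H_1 ≅ Z × Z/2,  H_2 = 0.

Take the total order P < Q < R < S < T < U < V < W < X < Y < A' on the vertex set. Then K (dimension 2) consists of the simplices:

  0-simplices (11): [P], [Q], [R], [S], [T], [U], [V], [W], [X], [Y], [A']
  1-simplices (25): (25 of them)
  2-simplices (15): [P,S,U], [P,S,V], [P,U,W], [P,V,Y], [P,W,Y], [Q,R,A'], [Q,T,X], [Q,X,A'], [R,T,X], [R,T,A'], [S,U,Y], [S,V,W], [S,W,Y], [U,V,W], [U,V,Y]

so the chain groups are C_0 ≅ Z^11, C_1 ≅ Z^25, C_2 ≅ Z^15.

The boundary map ∂_1: C_1 → C_0 sends each edge [p,q] (with p < q) to q − p.
As a 11×25 matrix over Z this has rank 9, with invariant factors (1,1,1,1,1,1,1,1,1).

The boundary map ∂_2: C_2 → C_1 sends each 2-simplex [p,q,r] to [q,r] − [p,r] + [p,q]. For instance
  ∂[P,S,U] = [S,U] − [P,U] + [P,S],
  ∂[S,W,Y] = [W,Y] − [S,Y] + [S,W].
This gives a 25×15 integer matrix of rank 15; reducing to Smith normal form yields diagonal entries (1,1,1,1,1,1,1,1,1,1,1,1,1,1,2).

Reading off H_k = ker ∂_k / im ∂_{k+1}:

  H_0: rank C_0 − rank ∂_1 = 11 − 9 = 2, and the invariant factors of ∂_1 are all 1, so H_0 ≅ Z^2.
  H_1: rank ker ∂_1 − rank ∂_2 = (25 − 9) − 15 = 1, and ∂_2 has invariant factor 2 > 1, so H_1 ≅ Z × Z/2.
  H_2: rank ker ∂_2 − rank ∂_3 = (15 − 15) − 0 = 0, and there is no ∂_3, so H_2 ≅ 0.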